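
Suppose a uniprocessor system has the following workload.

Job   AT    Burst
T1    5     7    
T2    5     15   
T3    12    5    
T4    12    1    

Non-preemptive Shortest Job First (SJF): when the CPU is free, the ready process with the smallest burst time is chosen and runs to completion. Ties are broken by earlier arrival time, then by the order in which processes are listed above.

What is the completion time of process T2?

33

Timeline: | idle 0-5 | T1 5-12 | T4 12-13 | T3 13-18 | T2 18-33 |
Completion: T1=12  T2=33  T3=18  T4=13
Turnaround (C−A): T1=7  T2=28  T3=6  T4=1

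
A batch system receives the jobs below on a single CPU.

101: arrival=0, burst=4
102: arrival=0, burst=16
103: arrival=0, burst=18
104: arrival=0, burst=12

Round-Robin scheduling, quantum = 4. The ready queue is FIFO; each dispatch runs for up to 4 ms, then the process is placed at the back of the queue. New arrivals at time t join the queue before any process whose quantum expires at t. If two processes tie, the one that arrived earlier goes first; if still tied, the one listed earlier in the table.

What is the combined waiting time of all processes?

88

Gantt: | 101 0-4 | 102 4-8 | 103 8-12 | 104 12-16 | 102 16-20 | 103 20-24 | 104 24-28 | 102 28-32 | 103 32-36 | 104 36-40 | 102 40-44 | 103 44-50 |
Completion: 101=4  102=44  103=50  104=40
Waiting = turnaround − burst: 101=0, 102=28, 103=32, 104=28
Total waiting = 0 + 28 + 32 + 28 = 88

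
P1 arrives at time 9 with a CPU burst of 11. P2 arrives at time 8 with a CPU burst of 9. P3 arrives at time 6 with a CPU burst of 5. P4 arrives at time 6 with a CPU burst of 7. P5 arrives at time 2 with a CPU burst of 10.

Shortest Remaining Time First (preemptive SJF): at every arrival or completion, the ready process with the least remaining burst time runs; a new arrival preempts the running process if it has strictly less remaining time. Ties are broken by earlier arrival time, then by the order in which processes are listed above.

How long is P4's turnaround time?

Gantt: | idle 0-2 | P5 2-6 | P3 6-11 | P5 11-17 | P4 17-24 | P2 24-33 | P1 33-44 |
Completion: P1=44  P2=33  P3=11  P4=24  P5=17
Turnaround (C−A): P1=35  P2=25  P3=5  P4=18  P5=15
Turnaround(P4) = completion − arrival = 24 − 6 = 18

18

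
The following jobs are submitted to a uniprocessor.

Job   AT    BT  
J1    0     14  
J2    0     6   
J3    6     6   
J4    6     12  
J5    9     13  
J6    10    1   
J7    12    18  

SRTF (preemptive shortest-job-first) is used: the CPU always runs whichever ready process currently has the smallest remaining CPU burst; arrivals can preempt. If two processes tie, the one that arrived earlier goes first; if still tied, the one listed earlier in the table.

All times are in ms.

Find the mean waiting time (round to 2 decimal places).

14.57

Schedule: | J2 0-6 | J3 6-10 | J6 10-11 | J3 11-13 | J4 13-25 | J5 25-38 | J1 38-52 | J7 52-70 |
Completion: J1=52  J2=6  J3=13  J4=25  J5=38  J6=11  J7=70
Waiting times: J1=38, J2=0, J3=1, J4=7, J5=16, J6=0, J7=40
Average waiting = (38+0+1+7+16+0+40) / 7 = 102/7 = 14.57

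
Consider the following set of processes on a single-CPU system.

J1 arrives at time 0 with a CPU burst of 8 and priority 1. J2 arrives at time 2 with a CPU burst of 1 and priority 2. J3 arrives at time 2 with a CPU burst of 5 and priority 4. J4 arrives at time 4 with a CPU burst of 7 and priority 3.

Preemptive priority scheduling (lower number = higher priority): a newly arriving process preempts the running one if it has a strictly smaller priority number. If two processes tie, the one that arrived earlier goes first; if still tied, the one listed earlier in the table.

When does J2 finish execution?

Schedule: | J1 0-8 | J2 8-9 | J4 9-16 | J3 16-21 |
Completion: J1=8  J2=9  J3=21  J4=16
Turnaround (C−A): J1=8  J2=7  J3=19  J4=12

9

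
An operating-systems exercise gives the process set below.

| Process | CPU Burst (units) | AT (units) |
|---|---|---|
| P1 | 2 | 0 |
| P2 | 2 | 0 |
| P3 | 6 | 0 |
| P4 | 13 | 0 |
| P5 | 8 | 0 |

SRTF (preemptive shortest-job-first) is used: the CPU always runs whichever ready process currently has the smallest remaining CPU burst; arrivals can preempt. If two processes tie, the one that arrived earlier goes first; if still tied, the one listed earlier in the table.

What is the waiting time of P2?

Schedule: | P1 0-2 | P2 2-4 | P3 4-10 | P5 10-18 | P4 18-31 |
Completion: P1=2  P2=4  P3=10  P4=31  P5=18
Waiting(P2) = turnaround − burst = 4 − 2 = 2

2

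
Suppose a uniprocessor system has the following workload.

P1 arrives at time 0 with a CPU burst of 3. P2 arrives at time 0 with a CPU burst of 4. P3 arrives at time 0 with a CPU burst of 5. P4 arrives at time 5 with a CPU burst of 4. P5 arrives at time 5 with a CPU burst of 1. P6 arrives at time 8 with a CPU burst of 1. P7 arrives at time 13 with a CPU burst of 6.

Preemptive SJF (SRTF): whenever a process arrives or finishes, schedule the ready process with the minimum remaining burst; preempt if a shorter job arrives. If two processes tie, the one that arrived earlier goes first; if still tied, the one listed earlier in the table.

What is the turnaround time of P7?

Schedule: | P1 0-3 | P2 3-5 | P5 5-6 | P2 6-8 | P6 8-9 | P4 9-13 | P3 13-18 | P7 18-24 |
Completion: P1=3  P2=8  P3=18  P4=13  P5=6  P6=9  P7=24
Turnaround (C−A): P1=3  P2=8  P3=18  P4=8  P5=1  P6=1  P7=11
Turnaround(P7) = completion − arrival = 24 − 13 = 11

11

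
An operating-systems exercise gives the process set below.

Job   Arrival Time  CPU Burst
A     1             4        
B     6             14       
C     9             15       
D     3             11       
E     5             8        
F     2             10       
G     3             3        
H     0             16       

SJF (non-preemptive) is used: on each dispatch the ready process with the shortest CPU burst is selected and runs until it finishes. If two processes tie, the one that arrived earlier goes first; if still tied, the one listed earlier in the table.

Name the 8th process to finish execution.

C

Gantt: | H 0-16 | G 16-19 | A 19-23 | E 23-31 | F 31-41 | D 41-52 | B 52-66 | C 66-81 |
Completion: A=23  B=66  C=81  D=52  E=31  F=41  G=19  H=16
Turnaround (C−A): A=22  B=60  C=72  D=49  E=26  F=39  G=16  H=16
Finish order: H → G → A → E → F → D → B → C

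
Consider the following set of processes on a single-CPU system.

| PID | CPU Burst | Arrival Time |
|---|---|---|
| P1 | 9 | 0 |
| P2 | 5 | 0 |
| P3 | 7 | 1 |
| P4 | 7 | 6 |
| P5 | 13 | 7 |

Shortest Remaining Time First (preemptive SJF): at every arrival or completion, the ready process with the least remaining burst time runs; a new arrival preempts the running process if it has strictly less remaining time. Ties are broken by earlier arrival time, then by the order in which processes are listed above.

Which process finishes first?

P2

Timeline: | P2 0-5 | P3 5-12 | P4 12-19 | P1 19-28 | P5 28-41 |
Completion: P1=28  P2=5  P3=12  P4=19  P5=41
Turnaround (C−A): P1=28  P2=5  P3=11  P4=13  P5=34
Finish order: P2 → P3 → P4 → P1 → P5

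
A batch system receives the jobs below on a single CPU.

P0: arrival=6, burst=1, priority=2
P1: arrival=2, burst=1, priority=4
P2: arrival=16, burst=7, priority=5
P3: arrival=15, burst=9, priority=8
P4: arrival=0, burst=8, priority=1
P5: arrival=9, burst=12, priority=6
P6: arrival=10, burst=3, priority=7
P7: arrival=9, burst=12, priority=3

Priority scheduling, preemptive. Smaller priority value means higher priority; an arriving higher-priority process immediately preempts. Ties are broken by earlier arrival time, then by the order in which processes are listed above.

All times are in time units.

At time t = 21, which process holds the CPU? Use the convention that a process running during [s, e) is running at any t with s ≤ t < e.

P1

Timeline: | P4 0-8 | P0 8-9 | P7 9-21 | P1 21-22 | P2 22-29 | P5 29-41 | P6 41-44 | P3 44-53 |
Completion: P0=9  P1=22  P2=29  P3=53  P4=8  P5=41  P6=44  P7=21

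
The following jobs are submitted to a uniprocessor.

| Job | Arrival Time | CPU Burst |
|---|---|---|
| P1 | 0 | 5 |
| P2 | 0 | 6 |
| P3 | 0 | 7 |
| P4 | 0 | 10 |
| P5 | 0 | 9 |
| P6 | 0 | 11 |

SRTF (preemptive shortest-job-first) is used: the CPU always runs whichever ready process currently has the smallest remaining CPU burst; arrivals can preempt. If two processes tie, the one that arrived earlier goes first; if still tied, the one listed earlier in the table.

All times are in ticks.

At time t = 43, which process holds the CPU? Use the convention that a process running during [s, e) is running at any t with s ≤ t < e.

Gantt: | P1 0-5 | P2 5-11 | P3 11-18 | P5 18-27 | P4 27-37 | P6 37-48 |
Completion: P1=5  P2=11  P3=18  P4=37  P5=27  P6=48
Turnaround (C−A): P1=5  P2=11  P3=18  P4=37  P5=27  P6=48

P6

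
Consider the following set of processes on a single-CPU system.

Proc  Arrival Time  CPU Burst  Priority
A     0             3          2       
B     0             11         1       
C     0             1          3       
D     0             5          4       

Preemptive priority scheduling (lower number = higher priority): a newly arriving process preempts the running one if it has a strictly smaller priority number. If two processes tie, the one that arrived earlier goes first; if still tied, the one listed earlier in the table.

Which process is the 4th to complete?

Schedule: | B 0-11 | A 11-14 | C 14-15 | D 15-20 |
Completion: A=14  B=11  C=15  D=20
Turnaround (C−A): A=14  B=11  C=15  D=20
Finish order: B → A → C → D

D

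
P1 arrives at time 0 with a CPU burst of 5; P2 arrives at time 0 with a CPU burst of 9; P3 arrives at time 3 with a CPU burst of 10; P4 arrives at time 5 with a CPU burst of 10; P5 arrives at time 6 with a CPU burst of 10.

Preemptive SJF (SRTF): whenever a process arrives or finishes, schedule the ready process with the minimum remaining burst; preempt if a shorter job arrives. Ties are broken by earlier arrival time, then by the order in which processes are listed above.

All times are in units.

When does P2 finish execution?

14

Schedule: | P1 0-5 | P2 5-14 | P3 14-24 | P4 24-34 | P5 34-44 |
Completion: P1=5  P2=14  P3=24  P4=34  P5=44
Turnaround (C−A): P1=5  P2=14  P3=21  P4=29  P5=38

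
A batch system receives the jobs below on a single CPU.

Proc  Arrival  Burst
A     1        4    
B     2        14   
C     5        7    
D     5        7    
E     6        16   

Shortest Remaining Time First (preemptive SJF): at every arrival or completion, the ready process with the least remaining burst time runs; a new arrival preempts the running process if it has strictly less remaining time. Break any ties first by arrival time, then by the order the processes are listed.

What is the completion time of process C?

Timeline: | idle 0-1 | A 1-5 | C 5-12 | D 12-19 | B 19-33 | E 33-49 |
Completion: A=5  B=33  C=12  D=19  E=49
Turnaround (C−A): A=4  B=31  C=7  D=14  E=43

12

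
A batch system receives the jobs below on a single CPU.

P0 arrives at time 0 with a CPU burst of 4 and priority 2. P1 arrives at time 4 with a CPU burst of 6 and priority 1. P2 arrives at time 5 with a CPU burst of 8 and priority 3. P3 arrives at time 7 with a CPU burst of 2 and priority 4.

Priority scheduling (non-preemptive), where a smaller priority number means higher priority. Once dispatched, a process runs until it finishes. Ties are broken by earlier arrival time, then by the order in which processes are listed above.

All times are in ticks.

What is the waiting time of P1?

Schedule: | P0 0-4 | P1 4-10 | P2 10-18 | P3 18-20 |
Completion: P0=4  P1=10  P2=18  P3=20
Waiting(P1) = turnaround − burst = 6 − 6 = 0

0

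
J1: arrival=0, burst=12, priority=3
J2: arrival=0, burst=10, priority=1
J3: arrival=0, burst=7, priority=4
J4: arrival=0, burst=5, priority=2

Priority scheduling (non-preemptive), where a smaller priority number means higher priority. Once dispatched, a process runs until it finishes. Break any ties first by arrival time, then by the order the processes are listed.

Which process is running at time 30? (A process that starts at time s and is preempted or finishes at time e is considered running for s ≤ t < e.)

J3

Schedule: | J2 0-10 | J4 10-15 | J1 15-27 | J3 27-34 |
Completion: J1=27  J2=10  J3=34  J4=15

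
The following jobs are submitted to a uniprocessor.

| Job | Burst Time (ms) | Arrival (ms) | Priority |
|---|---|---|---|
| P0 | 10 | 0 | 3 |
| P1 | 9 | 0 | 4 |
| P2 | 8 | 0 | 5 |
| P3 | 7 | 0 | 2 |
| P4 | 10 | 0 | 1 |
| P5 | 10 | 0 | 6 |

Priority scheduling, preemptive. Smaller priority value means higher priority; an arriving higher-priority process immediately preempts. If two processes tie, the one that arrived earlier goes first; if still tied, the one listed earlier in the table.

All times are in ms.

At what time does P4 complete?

10

Schedule: | P4 0-10 | P3 10-17 | P0 17-27 | P1 27-36 | P2 36-44 | P5 44-54 |
Completion: P0=27  P1=36  P2=44  P3=17  P4=10  P5=54
Turnaround (C−A): P0=27  P1=36  P2=44  P3=17  P4=10  P5=54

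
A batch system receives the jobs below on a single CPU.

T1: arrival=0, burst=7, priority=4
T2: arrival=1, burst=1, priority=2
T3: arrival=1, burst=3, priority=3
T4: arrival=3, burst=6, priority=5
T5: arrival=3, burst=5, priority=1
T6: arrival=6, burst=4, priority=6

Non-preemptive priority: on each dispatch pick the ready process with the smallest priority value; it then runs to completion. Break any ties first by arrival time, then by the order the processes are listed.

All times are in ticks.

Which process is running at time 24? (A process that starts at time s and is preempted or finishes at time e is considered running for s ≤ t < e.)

T6

Timeline: | T1 0-7 | T5 7-12 | T2 12-13 | T3 13-16 | T4 16-22 | T6 22-26 |
Completion: T1=7  T2=13  T3=16  T4=22  T5=12  T6=26
Turnaround (C−A): T1=7  T2=12  T3=15  T4=19  T5=9  T6=20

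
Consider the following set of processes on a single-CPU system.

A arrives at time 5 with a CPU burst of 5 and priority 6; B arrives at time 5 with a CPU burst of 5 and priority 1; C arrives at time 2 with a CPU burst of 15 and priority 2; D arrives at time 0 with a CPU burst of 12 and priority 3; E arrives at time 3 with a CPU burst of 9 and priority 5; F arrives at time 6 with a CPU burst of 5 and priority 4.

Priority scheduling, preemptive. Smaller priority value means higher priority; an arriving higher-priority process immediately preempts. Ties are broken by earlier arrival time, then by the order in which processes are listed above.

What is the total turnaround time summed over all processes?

Schedule: | D 0-2 | C 2-5 | B 5-10 | C 10-22 | D 22-32 | F 32-37 | E 37-46 | A 46-51 |
Completion: A=51  B=10  C=22  D=32  E=46  F=37
Turnaround (C−A): A=46  B=5  C=20  D=32  E=43  F=31
Turnaround = completion − arrival: A=46, B=5, C=20, D=32, E=43, F=31
Total turnaround = 46 + 5 + 20 + 32 + 43 + 31 = 177

177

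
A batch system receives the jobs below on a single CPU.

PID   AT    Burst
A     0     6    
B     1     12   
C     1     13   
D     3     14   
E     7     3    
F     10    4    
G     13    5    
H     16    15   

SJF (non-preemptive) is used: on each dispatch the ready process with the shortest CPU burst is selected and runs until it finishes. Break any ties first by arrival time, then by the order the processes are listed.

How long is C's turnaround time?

Schedule: | A 0-6 | B 6-18 | E 18-21 | F 21-25 | G 25-30 | C 30-43 | D 43-57 | H 57-72 |
Completion: A=6  B=18  C=43  D=57  E=21  F=25  G=30  H=72
Turnaround(C) = completion − arrival = 43 − 1 = 42

42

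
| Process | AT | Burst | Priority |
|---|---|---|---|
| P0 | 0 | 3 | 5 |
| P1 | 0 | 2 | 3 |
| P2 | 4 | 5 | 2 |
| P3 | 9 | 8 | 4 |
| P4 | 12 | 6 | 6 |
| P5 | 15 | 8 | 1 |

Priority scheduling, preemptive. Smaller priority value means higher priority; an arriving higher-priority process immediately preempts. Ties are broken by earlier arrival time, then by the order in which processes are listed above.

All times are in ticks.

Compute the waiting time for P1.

Schedule: | P1 0-2 | P0 2-4 | P2 4-9 | P3 9-15 | P5 15-23 | P3 23-25 | P0 25-26 | P4 26-32 |
Completion: P0=26  P1=2  P2=9  P3=25  P4=32  P5=23
Waiting(P1) = turnaround − burst = 2 − 2 = 0

0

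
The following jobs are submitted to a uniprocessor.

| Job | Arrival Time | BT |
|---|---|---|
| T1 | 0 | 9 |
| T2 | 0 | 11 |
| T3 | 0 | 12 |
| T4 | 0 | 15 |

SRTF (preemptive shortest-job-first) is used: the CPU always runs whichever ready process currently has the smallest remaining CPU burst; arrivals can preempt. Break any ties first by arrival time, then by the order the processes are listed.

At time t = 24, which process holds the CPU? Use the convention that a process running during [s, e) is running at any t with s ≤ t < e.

Schedule: | T1 0-9 | T2 9-20 | T3 20-32 | T4 32-47 |
Completion: T1=9  T2=20  T3=32  T4=47
Turnaround (C−A): T1=9  T2=20  T3=32  T4=47

T3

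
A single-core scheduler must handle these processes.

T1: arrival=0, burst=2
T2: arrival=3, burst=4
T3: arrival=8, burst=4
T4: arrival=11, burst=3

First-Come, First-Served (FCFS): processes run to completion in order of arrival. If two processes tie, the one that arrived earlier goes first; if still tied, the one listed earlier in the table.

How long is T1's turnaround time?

2

Timeline: | T1 0-2 | idle 2-3 | T2 3-7 | idle 7-8 | T3 8-12 | T4 12-15 |
Completion: T1=2  T2=7  T3=12  T4=15
Turnaround(T1) = completion − arrival = 2 − 0 = 2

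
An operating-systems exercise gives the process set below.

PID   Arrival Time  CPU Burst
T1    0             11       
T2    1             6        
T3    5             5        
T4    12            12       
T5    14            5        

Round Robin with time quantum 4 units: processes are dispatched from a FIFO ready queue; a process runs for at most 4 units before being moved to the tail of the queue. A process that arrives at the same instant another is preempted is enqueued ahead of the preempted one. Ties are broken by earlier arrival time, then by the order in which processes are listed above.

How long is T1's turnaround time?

Gantt: | T1 0-4 | T2 4-8 | T1 8-12 | T3 12-16 | T2 16-18 | T4 18-22 | T1 22-25 | T5 25-29 | T3 29-30 | T4 30-34 | T5 34-35 | T4 35-39 |
Completion: T1=25  T2=18  T3=30  T4=39  T5=35
Turnaround (C−A): T1=25  T2=17  T3=25  T4=27  T5=21
Turnaround(T1) = completion − arrival = 25 − 0 = 25

25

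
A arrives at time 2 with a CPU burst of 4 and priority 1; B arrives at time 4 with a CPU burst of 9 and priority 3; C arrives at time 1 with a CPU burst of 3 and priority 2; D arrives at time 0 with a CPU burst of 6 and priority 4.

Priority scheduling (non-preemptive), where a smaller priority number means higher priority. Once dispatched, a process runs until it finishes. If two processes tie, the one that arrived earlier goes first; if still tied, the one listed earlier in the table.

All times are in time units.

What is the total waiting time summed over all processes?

22

Gantt: | D 0-6 | A 6-10 | C 10-13 | B 13-22 |
Completion: A=10  B=22  C=13  D=6
Waiting = turnaround − burst: A=4, B=9, C=9, D=0
Total waiting = 4 + 9 + 9 + 0 = 22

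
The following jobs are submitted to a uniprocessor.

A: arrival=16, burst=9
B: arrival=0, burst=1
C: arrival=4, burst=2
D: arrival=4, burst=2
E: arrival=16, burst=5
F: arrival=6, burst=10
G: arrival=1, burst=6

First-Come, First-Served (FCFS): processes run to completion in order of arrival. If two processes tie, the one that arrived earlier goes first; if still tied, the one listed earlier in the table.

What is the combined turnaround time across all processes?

67

Timeline: | B 0-1 | G 1-7 | C 7-9 | D 9-11 | F 11-21 | A 21-30 | E 30-35 |
Completion: A=30  B=1  C=9  D=11  E=35  F=21  G=7
Turnaround (C−A): A=14  B=1  C=5  D=7  E=19  F=15  G=6
Turnaround = completion − arrival: A=14, B=1, C=5, D=7, E=19, F=15, G=6
Total turnaround = 14 + 1 + 5 + 7 + 19 + 15 + 6 = 67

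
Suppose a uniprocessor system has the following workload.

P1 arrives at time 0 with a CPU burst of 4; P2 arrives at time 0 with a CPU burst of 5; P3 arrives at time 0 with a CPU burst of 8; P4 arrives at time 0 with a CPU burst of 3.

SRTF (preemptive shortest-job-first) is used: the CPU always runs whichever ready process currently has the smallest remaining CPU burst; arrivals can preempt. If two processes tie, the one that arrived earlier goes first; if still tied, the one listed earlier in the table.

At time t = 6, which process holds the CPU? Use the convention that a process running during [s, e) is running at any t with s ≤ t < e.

P1

Gantt: | P4 0-3 | P1 3-7 | P2 7-12 | P3 12-20 |
Completion: P1=7  P2=12  P3=20  P4=3
Turnaround (C−A): P1=7  P2=12  P3=20  P4=3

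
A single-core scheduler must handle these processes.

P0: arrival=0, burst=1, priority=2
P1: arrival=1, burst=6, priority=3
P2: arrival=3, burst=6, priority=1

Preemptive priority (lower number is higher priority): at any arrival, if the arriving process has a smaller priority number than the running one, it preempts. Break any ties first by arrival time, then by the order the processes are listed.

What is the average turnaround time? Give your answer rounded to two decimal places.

Gantt: | P0 0-1 | P1 1-3 | P2 3-9 | P1 9-13 |
Completion: P0=1  P1=13  P2=9
Turnaround (C−A): P0=1  P1=12  P2=6
Turnaround times: P0=1, P1=12, P2=6
Average turnaround = (1+12+6) / 3 = 19/3 = 6.33

6.33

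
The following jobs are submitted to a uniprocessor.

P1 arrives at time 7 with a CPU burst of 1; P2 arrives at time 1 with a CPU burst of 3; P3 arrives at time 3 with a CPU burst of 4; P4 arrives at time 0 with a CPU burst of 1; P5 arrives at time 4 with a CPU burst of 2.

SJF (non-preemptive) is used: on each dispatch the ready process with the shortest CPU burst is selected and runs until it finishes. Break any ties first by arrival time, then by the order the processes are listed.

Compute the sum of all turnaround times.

17

Timeline: | P4 0-1 | P2 1-4 | P5 4-6 | P3 6-10 | P1 10-11 |
Completion: P1=11  P2=4  P3=10  P4=1  P5=6
Turnaround (C−A): P1=4  P2=3  P3=7  P4=1  P5=2
Turnaround = completion − arrival: P1=4, P2=3, P3=7, P4=1, P5=2
Total turnaround = 4 + 3 + 7 + 1 + 2 = 17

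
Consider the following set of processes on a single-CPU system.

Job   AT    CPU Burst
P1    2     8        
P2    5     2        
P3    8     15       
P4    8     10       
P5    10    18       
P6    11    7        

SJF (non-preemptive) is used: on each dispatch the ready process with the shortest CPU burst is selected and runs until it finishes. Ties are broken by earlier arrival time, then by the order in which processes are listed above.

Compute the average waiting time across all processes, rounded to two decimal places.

Schedule: | idle 0-2 | P1 2-10 | P2 10-12 | P6 12-19 | P4 19-29 | P3 29-44 | P5 44-62 |
Completion: P1=10  P2=12  P3=44  P4=29  P5=62  P6=19
Turnaround (C−A): P1=8  P2=7  P3=36  P4=21  P5=52  P6=8
Waiting times: P1=0, P2=5, P3=21, P4=11, P5=34, P6=1
Average waiting = (0+5+21+11+34+1) / 6 = 72/6 = 12.00

12.00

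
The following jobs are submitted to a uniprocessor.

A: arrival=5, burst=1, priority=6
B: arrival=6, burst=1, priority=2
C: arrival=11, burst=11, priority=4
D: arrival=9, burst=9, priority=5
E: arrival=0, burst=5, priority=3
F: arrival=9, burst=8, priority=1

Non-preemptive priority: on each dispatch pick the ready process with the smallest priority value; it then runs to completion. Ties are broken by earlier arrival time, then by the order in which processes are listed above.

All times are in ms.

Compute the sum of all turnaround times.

Gantt: | E 0-5 | A 5-6 | B 6-7 | idle 7-9 | F 9-17 | C 17-28 | D 28-37 |
Completion: A=6  B=7  C=28  D=37  E=5  F=17
Turnaround (C−A): A=1  B=1  C=17  D=28  E=5  F=8
Turnaround = completion − arrival: A=1, B=1, C=17, D=28, E=5, F=8
Total turnaround = 1 + 1 + 17 + 28 + 5 + 8 = 60

60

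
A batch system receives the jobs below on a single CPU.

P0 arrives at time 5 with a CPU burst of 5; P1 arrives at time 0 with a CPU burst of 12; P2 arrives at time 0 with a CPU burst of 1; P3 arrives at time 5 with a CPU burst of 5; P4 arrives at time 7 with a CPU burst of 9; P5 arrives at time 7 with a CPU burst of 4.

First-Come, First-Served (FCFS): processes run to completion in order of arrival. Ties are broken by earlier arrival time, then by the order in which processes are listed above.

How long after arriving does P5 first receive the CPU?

25

Gantt: | P1 0-12 | P2 12-13 | P0 13-18 | P3 18-23 | P4 23-32 | P5 32-36 |
Completion: P0=18  P1=12  P2=13  P3=23  P4=32  P5=36
Turnaround (C−A): P0=13  P1=12  P2=13  P3=18  P4=25  P5=29
Response(P5) = first start − arrival = 32 − 7 = 25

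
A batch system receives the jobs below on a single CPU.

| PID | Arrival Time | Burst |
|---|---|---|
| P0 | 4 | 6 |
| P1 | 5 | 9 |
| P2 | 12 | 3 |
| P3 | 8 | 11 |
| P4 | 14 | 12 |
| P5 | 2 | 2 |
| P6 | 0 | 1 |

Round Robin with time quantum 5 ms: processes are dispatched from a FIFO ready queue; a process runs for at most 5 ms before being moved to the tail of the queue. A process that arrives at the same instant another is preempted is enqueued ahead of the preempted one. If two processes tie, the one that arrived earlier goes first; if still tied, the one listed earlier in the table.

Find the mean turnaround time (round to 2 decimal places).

17.57

Timeline: | P6 0-1 | idle 1-2 | P5 2-4 | P0 4-9 | P1 9-14 | P3 14-19 | P0 19-20 | P2 20-23 | P4 23-28 | P1 28-32 | P3 32-37 | P4 37-42 | P3 42-43 | P4 43-45 |
Completion: P0=20  P1=32  P2=23  P3=43  P4=45  P5=4  P6=1
Turnaround (C−A): P0=16  P1=27  P2=11  P3=35  P4=31  P5=2  P6=1
Turnaround times: P0=16, P1=27, P2=11, P3=35, P4=31, P5=2, P6=1
Average turnaround = (16+27+11+35+31+2+1) / 7 = 123/7 = 17.57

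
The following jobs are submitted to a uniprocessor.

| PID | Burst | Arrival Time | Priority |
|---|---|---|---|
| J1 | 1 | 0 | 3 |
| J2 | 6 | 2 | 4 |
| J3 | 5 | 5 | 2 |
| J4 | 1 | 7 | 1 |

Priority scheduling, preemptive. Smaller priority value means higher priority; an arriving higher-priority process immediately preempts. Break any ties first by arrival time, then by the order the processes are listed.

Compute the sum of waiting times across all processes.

7

Schedule: | J1 0-1 | idle 1-2 | J2 2-5 | J3 5-7 | J4 7-8 | J3 8-11 | J2 11-14 |
Completion: J1=1  J2=14  J3=11  J4=8
Turnaround (C−A): J1=1  J2=12  J3=6  J4=1
Waiting = turnaround − burst: J1=0, J2=6, J3=1, J4=0
Total waiting = 0 + 6 + 1 + 0 = 7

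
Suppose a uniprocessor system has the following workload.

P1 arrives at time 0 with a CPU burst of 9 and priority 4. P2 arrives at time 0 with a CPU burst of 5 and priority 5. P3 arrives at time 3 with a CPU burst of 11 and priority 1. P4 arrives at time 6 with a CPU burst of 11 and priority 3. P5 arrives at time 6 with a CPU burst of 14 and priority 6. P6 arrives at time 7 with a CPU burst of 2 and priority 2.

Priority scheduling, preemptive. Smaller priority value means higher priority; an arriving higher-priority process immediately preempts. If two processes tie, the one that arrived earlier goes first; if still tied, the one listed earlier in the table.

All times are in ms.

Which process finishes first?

P3

Schedule: | P1 0-3 | P3 3-14 | P6 14-16 | P4 16-27 | P1 27-33 | P2 33-38 | P5 38-52 |
Completion: P1=33  P2=38  P3=14  P4=27  P5=52  P6=16
Finish order: P3 → P6 → P4 → P1 → P2 → P5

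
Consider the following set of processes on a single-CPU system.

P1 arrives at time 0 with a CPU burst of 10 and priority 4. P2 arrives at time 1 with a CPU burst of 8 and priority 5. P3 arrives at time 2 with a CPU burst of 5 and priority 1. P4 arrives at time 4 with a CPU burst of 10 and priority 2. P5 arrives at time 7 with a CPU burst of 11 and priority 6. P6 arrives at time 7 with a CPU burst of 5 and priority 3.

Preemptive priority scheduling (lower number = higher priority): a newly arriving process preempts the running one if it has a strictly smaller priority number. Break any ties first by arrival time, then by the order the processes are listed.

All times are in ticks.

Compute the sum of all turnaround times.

Gantt: | P1 0-2 | P3 2-7 | P4 7-17 | P6 17-22 | P1 22-30 | P2 30-38 | P5 38-49 |
Completion: P1=30  P2=38  P3=7  P4=17  P5=49  P6=22
Turnaround (C−A): P1=30  P2=37  P3=5  P4=13  P5=42  P6=15
Turnaround = completion − arrival: P1=30, P2=37, P3=5, P4=13, P5=42, P6=15
Total turnaround = 30 + 37 + 5 + 13 + 42 + 15 = 142

142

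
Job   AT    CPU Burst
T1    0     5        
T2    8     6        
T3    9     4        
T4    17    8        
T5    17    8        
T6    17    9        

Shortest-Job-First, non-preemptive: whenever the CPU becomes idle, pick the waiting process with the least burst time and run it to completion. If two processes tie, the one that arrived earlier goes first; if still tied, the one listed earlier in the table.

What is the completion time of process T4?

Schedule: | T1 0-5 | idle 5-8 | T2 8-14 | T3 14-18 | T4 18-26 | T5 26-34 | T6 34-43 |
Completion: T1=5  T2=14  T3=18  T4=26  T5=34  T6=43
Turnaround (C−A): T1=5  T2=6  T3=9  T4=9  T5=17  T6=26

26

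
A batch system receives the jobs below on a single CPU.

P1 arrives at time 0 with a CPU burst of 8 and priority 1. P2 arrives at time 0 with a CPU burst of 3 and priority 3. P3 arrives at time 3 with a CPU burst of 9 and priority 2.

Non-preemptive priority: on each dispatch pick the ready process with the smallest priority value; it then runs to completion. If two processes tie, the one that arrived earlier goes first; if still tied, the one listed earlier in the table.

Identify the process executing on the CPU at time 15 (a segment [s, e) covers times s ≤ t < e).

Timeline: | P1 0-8 | P3 8-17 | P2 17-20 |
Completion: P1=8  P2=20  P3=17
Turnaround (C−A): P1=8  P2=20  P3=14

P3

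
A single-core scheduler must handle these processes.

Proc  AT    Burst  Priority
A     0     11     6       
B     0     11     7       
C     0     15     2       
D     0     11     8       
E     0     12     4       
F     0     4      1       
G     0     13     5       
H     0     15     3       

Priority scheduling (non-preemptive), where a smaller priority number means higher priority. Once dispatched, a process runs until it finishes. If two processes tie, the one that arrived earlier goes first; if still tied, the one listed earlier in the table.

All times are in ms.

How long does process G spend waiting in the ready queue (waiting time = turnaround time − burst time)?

Schedule: | F 0-4 | C 4-19 | H 19-34 | E 34-46 | G 46-59 | A 59-70 | B 70-81 | D 81-92 |
Completion: A=70  B=81  C=19  D=92  E=46  F=4  G=59  H=34
Waiting(G) = turnaround − burst = 59 − 13 = 46

46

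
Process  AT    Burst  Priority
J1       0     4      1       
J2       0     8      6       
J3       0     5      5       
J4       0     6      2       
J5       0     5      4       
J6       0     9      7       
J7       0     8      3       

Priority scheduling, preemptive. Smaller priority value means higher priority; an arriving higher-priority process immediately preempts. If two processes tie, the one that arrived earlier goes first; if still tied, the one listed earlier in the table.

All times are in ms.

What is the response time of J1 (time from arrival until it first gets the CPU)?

Timeline: | J1 0-4 | J4 4-10 | J7 10-18 | J5 18-23 | J3 23-28 | J2 28-36 | J6 36-45 |
Completion: J1=4  J2=36  J3=28  J4=10  J5=23  J6=45  J7=18
Response(J1) = first start − arrival = 0 − 0 = 0

0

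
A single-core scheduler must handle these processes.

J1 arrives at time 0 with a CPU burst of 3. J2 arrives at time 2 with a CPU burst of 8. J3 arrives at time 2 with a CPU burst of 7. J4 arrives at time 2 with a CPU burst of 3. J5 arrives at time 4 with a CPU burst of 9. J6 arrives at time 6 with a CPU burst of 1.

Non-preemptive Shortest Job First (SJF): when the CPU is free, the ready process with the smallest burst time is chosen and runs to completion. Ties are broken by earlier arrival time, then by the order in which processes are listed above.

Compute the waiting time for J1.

Timeline: | J1 0-3 | J4 3-6 | J6 6-7 | J3 7-14 | J2 14-22 | J5 22-31 |
Completion: J1=3  J2=22  J3=14  J4=6  J5=31  J6=7
Turnaround (C−A): J1=3  J2=20  J3=12  J4=4  J5=27  J6=1
Waiting(J1) = turnaround − burst = 3 − 3 = 0

0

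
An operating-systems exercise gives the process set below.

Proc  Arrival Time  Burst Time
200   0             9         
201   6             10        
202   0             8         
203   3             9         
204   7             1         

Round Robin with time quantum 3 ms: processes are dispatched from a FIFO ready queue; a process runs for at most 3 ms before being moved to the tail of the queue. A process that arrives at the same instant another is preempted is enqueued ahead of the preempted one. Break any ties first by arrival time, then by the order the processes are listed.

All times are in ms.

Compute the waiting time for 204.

Timeline: | 200 0-3 | 202 3-6 | 203 6-9 | 200 9-12 | 201 12-15 | 202 15-18 | 204 18-19 | 203 19-22 | 200 22-25 | 201 25-28 | 202 28-30 | 203 30-33 | 201 33-37 |
Completion: 200=25  201=37  202=30  203=33  204=19
Waiting(204) = turnaround − burst = 12 − 1 = 11

11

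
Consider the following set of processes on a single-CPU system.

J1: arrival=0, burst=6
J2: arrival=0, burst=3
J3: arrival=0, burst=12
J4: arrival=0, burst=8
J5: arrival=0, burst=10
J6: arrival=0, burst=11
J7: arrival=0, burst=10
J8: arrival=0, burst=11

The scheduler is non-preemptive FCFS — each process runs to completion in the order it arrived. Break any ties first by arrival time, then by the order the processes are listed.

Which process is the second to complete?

J2

Schedule: | J1 0-6 | J2 6-9 | J3 9-21 | J4 21-29 | J5 29-39 | J6 39-50 | J7 50-60 | J8 60-71 |
Completion: J1=6  J2=9  J3=21  J4=29  J5=39  J6=50  J7=60  J8=71
Finish order: J1 → J2 → J3 → J4 → J5 → J6 → J7 → J8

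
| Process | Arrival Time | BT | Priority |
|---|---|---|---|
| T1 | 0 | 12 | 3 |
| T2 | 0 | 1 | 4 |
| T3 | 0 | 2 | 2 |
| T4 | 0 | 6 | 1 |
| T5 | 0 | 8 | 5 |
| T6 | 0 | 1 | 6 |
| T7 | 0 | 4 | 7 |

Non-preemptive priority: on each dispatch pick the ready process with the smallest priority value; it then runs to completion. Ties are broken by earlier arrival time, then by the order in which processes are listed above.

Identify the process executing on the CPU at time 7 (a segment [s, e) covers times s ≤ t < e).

Schedule: | T4 0-6 | T3 6-8 | T1 8-20 | T2 20-21 | T5 21-29 | T6 29-30 | T7 30-34 |
Completion: T1=20  T2=21  T3=8  T4=6  T5=29  T6=30  T7=34

T3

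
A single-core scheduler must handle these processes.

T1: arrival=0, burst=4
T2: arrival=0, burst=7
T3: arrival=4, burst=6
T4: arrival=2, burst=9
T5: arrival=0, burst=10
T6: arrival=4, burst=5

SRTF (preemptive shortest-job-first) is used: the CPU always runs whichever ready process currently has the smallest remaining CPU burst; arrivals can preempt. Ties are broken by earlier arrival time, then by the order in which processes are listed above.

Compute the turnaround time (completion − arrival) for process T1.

Gantt: | T1 0-4 | T6 4-9 | T3 9-15 | T2 15-22 | T4 22-31 | T5 31-41 |
Completion: T1=4  T2=22  T3=15  T4=31  T5=41  T6=9
Turnaround (C−A): T1=4  T2=22  T3=11  T4=29  T5=41  T6=5
Turnaround(T1) = completion − arrival = 4 − 0 = 4

4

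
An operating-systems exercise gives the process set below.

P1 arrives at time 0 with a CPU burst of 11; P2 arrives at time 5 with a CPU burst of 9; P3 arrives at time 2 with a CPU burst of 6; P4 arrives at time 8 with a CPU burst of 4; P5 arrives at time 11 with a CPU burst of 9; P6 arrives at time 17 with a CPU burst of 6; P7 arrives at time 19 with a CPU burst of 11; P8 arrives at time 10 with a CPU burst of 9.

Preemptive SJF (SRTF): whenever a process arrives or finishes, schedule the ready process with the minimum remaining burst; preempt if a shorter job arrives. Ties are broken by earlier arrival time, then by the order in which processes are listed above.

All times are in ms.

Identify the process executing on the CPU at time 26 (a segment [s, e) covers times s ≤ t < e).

P6

Gantt: | P1 0-2 | P3 2-8 | P4 8-12 | P1 12-21 | P6 21-27 | P2 27-36 | P8 36-45 | P5 45-54 | P7 54-65 |
Completion: P1=21  P2=36  P3=8  P4=12  P5=54  P6=27  P7=65  P8=45
Turnaround (C−A): P1=21  P2=31  P3=6  P4=4  P5=43  P6=10  P7=46  P8=35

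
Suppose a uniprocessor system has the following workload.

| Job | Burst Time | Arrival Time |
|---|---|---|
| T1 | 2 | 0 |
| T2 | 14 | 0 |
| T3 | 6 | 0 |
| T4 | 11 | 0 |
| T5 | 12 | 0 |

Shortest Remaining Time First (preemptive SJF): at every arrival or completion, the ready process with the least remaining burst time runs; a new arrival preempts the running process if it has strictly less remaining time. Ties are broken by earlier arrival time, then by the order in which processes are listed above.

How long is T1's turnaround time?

Timeline: | T1 0-2 | T3 2-8 | T4 8-19 | T5 19-31 | T2 31-45 |
Completion: T1=2  T2=45  T3=8  T4=19  T5=31
Turnaround (C−A): T1=2  T2=45  T3=8  T4=19  T5=31
Turnaround(T1) = completion − arrival = 2 − 0 = 2

2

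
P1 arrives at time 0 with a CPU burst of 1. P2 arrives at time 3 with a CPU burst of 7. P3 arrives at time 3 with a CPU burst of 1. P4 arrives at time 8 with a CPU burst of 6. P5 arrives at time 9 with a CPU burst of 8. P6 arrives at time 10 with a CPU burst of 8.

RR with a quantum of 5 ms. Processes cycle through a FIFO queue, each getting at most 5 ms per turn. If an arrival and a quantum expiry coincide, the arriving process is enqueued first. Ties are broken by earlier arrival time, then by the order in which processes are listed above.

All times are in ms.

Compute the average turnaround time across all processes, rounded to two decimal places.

13.83

Timeline: | P1 0-1 | idle 1-3 | P2 3-8 | P3 8-9 | P4 9-14 | P2 14-16 | P5 16-21 | P6 21-26 | P4 26-27 | P5 27-30 | P6 30-33 |
Completion: P1=1  P2=16  P3=9  P4=27  P5=30  P6=33
Turnaround (C−A): P1=1  P2=13  P3=6  P4=19  P5=21  P6=23
Turnaround times: P1=1, P2=13, P3=6, P4=19, P5=21, P6=23
Average turnaround = (1+13+6+19+21+23) / 6 = 83/6 = 13.83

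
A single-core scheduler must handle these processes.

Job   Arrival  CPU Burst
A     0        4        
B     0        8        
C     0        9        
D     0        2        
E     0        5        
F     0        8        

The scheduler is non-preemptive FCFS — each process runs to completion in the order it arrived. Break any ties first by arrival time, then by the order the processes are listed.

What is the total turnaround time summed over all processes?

Gantt: | A 0-4 | B 4-12 | C 12-21 | D 21-23 | E 23-28 | F 28-36 |
Completion: A=4  B=12  C=21  D=23  E=28  F=36
Turnaround (C−A): A=4  B=12  C=21  D=23  E=28  F=36
Turnaround = completion − arrival: A=4, B=12, C=21, D=23, E=28, F=36
Total turnaround = 4 + 12 + 21 + 23 + 28 + 36 = 124

124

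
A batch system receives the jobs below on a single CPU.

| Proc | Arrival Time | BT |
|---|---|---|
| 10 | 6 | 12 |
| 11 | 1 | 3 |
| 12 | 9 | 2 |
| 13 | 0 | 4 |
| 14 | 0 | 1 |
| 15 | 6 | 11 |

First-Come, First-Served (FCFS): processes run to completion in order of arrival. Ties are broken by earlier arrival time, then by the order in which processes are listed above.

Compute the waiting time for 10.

Gantt: | 13 0-4 | 14 4-5 | 11 5-8 | 10 8-20 | 15 20-31 | 12 31-33 |
Completion: 10=20  11=8  12=33  13=4  14=5  15=31
Waiting(10) = turnaround − burst = 14 − 12 = 2

2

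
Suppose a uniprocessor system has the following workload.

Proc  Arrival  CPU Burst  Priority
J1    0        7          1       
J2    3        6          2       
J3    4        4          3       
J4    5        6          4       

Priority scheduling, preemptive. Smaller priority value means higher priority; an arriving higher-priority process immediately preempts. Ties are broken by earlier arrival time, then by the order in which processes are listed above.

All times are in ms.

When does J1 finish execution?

7

Schedule: | J1 0-7 | J2 7-13 | J3 13-17 | J4 17-23 |
Completion: J1=7  J2=13  J3=17  J4=23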